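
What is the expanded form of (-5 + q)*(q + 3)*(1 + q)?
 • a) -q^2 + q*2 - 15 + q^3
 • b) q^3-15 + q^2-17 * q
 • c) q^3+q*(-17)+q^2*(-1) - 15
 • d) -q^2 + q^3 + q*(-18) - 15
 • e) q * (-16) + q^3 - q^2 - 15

Expanding (-5 + q)*(q + 3)*(1 + q):
= q^3+q*(-17)+q^2*(-1) - 15
c) q^3+q*(-17)+q^2*(-1) - 15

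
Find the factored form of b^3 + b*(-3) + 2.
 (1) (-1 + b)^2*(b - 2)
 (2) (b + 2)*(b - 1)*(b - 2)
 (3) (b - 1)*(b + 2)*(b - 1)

We need to factor b^3 + b*(-3) + 2.
The factored form is (b - 1)*(b + 2)*(b - 1).
3) (b - 1)*(b + 2)*(b - 1)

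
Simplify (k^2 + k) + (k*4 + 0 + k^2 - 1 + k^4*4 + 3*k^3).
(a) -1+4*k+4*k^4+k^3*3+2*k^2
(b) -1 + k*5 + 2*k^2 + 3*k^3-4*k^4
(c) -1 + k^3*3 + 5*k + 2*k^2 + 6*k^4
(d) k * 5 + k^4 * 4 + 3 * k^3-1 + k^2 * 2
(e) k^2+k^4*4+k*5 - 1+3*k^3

Adding the polynomials and combining like terms:
(k^2 + k) + (k*4 + 0 + k^2 - 1 + k^4*4 + 3*k^3)
= k * 5 + k^4 * 4 + 3 * k^3-1 + k^2 * 2
d) k * 5 + k^4 * 4 + 3 * k^3-1 + k^2 * 2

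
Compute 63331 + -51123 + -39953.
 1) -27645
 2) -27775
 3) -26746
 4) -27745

First: 63331 + -51123 = 12208
Then: 12208 + -39953 = -27745
4) -27745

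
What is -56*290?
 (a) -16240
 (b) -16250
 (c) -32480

-56 * 290 = -16240
a) -16240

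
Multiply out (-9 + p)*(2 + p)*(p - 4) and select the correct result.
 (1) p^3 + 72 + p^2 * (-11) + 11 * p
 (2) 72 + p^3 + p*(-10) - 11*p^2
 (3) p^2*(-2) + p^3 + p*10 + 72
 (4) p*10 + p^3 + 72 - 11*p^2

Expanding (-9 + p)*(2 + p)*(p - 4):
= p*10 + p^3 + 72 - 11*p^2
4) p*10 + p^3 + 72 - 11*p^2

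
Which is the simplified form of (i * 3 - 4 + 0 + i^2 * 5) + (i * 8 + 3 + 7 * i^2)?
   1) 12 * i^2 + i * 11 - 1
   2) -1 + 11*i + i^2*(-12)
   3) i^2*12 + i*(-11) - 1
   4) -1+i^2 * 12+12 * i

Adding the polynomials and combining like terms:
(i*3 - 4 + 0 + i^2*5) + (i*8 + 3 + 7*i^2)
= 12 * i^2 + i * 11 - 1
1) 12 * i^2 + i * 11 - 1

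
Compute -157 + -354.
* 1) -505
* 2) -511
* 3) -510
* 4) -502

-157 + -354 = -511
2) -511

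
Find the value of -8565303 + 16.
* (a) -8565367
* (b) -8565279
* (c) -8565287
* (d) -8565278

-8565303 + 16 = -8565287
c) -8565287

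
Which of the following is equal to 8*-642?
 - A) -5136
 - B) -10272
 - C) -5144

8 * -642 = -5136
A) -5136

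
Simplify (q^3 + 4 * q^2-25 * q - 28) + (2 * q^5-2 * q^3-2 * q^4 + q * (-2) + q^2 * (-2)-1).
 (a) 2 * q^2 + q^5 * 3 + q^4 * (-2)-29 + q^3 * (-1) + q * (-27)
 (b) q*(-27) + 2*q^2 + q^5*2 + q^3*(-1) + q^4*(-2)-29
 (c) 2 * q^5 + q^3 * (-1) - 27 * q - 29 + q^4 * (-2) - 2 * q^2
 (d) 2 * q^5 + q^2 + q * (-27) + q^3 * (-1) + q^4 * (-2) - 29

Adding the polynomials and combining like terms:
(q^3 + 4*q^2 - 25*q - 28) + (2*q^5 - 2*q^3 - 2*q^4 + q*(-2) + q^2*(-2) - 1)
= q*(-27) + 2*q^2 + q^5*2 + q^3*(-1) + q^4*(-2)-29
b) q*(-27) + 2*q^2 + q^5*2 + q^3*(-1) + q^4*(-2)-29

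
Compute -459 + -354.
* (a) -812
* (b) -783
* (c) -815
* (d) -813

-459 + -354 = -813
d) -813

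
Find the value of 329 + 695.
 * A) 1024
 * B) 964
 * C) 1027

329 + 695 = 1024
A) 1024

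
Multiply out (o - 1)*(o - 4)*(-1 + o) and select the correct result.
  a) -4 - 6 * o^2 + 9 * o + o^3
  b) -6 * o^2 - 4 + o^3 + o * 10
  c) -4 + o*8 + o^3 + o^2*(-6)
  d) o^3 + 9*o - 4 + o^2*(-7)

Expanding (o - 1)*(o - 4)*(-1 + o):
= -4 - 6 * o^2 + 9 * o + o^3
a) -4 - 6 * o^2 + 9 * o + o^3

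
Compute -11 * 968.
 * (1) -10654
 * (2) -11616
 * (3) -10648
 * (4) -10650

-11 * 968 = -10648
3) -10648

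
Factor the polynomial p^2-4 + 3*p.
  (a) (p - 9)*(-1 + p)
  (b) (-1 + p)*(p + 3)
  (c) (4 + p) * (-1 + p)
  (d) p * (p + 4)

We need to factor p^2-4 + 3*p.
The factored form is (4 + p) * (-1 + p).
c) (4 + p) * (-1 + p)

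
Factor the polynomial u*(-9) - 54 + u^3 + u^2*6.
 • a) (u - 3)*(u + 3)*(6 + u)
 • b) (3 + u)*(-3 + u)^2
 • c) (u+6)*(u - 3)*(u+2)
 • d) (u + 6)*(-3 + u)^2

We need to factor u*(-9) - 54 + u^3 + u^2*6.
The factored form is (u - 3)*(u + 3)*(6 + u).
a) (u - 3)*(u + 3)*(6 + u)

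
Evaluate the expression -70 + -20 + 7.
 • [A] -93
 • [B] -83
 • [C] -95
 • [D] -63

First: -70 + -20 = -90
Then: -90 + 7 = -83
B) -83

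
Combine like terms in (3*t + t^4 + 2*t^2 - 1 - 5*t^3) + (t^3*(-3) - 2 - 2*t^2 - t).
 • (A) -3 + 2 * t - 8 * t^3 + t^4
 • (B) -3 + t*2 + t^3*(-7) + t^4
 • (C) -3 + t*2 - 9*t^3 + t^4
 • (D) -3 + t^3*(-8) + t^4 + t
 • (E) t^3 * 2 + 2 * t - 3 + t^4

Adding the polynomials and combining like terms:
(3*t + t^4 + 2*t^2 - 1 - 5*t^3) + (t^3*(-3) - 2 - 2*t^2 - t)
= -3 + 2 * t - 8 * t^3 + t^4
A) -3 + 2 * t - 8 * t^3 + t^4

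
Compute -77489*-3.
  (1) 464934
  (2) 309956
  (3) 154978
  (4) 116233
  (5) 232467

-77489 * -3 = 232467
5) 232467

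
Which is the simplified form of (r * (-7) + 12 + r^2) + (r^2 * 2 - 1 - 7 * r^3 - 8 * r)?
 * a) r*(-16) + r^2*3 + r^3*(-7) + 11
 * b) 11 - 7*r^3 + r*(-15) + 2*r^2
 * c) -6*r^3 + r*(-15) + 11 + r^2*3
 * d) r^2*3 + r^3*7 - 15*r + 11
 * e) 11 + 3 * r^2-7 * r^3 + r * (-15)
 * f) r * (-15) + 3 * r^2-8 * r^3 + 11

Adding the polynomials and combining like terms:
(r*(-7) + 12 + r^2) + (r^2*2 - 1 - 7*r^3 - 8*r)
= 11 + 3 * r^2-7 * r^3 + r * (-15)
e) 11 + 3 * r^2-7 * r^3 + r * (-15)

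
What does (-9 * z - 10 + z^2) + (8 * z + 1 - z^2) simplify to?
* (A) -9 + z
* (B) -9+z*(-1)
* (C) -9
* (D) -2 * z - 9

Adding the polynomials and combining like terms:
(-9*z - 10 + z^2) + (8*z + 1 - z^2)
= -9+z*(-1)
B) -9+z*(-1)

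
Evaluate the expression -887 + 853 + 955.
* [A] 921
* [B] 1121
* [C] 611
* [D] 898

First: -887 + 853 = -34
Then: -34 + 955 = 921
A) 921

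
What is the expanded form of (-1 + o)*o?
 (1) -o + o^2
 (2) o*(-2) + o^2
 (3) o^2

Expanding (-1 + o)*o:
= -o + o^2
1) -o + o^2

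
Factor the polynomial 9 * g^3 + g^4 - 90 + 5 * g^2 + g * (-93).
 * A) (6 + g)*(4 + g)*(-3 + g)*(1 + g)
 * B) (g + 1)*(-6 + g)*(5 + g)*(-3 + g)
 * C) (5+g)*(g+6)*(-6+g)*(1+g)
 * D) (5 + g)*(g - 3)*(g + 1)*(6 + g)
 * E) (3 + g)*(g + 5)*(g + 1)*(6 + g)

We need to factor 9 * g^3 + g^4 - 90 + 5 * g^2 + g * (-93).
The factored form is (5 + g)*(g - 3)*(g + 1)*(6 + g).
D) (5 + g)*(g - 3)*(g + 1)*(6 + g)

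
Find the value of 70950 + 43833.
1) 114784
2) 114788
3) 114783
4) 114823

70950 + 43833 = 114783
3) 114783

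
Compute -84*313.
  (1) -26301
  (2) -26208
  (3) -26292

-84 * 313 = -26292
3) -26292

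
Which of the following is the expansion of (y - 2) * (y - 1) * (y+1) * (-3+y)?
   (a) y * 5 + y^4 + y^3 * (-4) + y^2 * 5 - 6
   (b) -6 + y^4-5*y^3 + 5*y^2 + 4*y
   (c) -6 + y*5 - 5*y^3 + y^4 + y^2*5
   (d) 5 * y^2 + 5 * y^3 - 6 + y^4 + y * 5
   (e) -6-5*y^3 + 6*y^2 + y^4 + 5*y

Expanding (y - 2) * (y - 1) * (y+1) * (-3+y):
= -6 + y*5 - 5*y^3 + y^4 + y^2*5
c) -6 + y*5 - 5*y^3 + y^4 + y^2*5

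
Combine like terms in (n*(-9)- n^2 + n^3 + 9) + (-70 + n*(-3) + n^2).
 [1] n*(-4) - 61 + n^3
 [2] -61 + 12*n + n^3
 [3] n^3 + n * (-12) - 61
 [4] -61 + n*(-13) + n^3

Adding the polynomials and combining like terms:
(n*(-9) - n^2 + n^3 + 9) + (-70 + n*(-3) + n^2)
= n^3 + n * (-12) - 61
3) n^3 + n * (-12) - 61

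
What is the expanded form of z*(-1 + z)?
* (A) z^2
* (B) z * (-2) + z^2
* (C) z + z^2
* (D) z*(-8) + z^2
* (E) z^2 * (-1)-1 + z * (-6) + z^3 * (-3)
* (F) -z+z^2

Expanding z*(-1 + z):
= -z+z^2
F) -z+z^2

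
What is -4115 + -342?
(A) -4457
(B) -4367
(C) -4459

-4115 + -342 = -4457
A) -4457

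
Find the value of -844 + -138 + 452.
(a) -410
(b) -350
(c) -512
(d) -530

First: -844 + -138 = -982
Then: -982 + 452 = -530
d) -530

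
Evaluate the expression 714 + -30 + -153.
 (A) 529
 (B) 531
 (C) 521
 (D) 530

First: 714 + -30 = 684
Then: 684 + -153 = 531
B) 531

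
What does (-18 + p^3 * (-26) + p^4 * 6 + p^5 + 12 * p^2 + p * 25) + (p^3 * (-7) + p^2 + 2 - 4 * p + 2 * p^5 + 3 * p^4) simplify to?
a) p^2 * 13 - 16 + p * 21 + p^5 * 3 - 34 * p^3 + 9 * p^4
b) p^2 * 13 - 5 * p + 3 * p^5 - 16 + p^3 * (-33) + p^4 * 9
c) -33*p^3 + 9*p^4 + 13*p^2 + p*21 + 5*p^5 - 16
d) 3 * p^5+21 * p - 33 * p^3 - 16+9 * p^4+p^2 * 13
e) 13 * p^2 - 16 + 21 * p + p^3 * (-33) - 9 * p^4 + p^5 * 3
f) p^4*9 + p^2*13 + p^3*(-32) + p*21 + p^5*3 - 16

Adding the polynomials and combining like terms:
(-18 + p^3*(-26) + p^4*6 + p^5 + 12*p^2 + p*25) + (p^3*(-7) + p^2 + 2 - 4*p + 2*p^5 + 3*p^4)
= 3 * p^5+21 * p - 33 * p^3 - 16+9 * p^4+p^2 * 13
d) 3 * p^5+21 * p - 33 * p^3 - 16+9 * p^4+p^2 * 13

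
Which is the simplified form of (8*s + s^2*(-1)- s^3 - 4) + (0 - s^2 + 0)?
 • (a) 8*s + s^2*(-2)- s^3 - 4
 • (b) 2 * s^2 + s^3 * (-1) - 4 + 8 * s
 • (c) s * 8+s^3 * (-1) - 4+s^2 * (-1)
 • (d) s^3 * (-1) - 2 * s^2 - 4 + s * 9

Adding the polynomials and combining like terms:
(8*s + s^2*(-1) - s^3 - 4) + (0 - s^2 + 0)
= 8*s + s^2*(-2)- s^3 - 4
a) 8*s + s^2*(-2)- s^3 - 4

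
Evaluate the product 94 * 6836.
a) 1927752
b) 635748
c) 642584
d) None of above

94 * 6836 = 642584
c) 642584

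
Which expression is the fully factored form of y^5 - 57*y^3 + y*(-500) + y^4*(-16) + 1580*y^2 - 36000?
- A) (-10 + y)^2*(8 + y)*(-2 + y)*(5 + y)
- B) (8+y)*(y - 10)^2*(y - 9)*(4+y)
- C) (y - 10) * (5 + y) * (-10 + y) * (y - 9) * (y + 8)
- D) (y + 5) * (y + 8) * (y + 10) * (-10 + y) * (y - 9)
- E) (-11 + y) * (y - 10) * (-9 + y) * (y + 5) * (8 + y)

We need to factor y^5 - 57*y^3 + y*(-500) + y^4*(-16) + 1580*y^2 - 36000.
The factored form is (y - 10) * (5 + y) * (-10 + y) * (y - 9) * (y + 8).
C) (y - 10) * (5 + y) * (-10 + y) * (y - 9) * (y + 8)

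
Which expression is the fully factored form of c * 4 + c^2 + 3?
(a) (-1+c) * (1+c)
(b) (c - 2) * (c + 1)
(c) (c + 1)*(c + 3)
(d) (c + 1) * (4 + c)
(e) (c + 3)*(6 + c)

We need to factor c * 4 + c^2 + 3.
The factored form is (c + 1)*(c + 3).
c) (c + 1)*(c + 3)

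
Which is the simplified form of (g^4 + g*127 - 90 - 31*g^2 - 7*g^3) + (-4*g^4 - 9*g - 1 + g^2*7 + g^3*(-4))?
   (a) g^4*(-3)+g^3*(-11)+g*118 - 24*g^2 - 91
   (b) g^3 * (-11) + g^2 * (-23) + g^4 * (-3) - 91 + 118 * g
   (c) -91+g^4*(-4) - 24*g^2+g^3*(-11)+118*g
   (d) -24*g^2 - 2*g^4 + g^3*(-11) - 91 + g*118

Adding the polynomials and combining like terms:
(g^4 + g*127 - 90 - 31*g^2 - 7*g^3) + (-4*g^4 - 9*g - 1 + g^2*7 + g^3*(-4))
= g^4*(-3)+g^3*(-11)+g*118 - 24*g^2 - 91
a) g^4*(-3)+g^3*(-11)+g*118 - 24*g^2 - 91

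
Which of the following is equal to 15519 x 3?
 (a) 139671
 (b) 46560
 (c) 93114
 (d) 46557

15519 * 3 = 46557
d) 46557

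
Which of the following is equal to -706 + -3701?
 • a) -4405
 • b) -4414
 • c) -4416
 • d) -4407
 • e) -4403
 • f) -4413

-706 + -3701 = -4407
d) -4407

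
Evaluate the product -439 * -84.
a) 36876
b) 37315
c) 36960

-439 * -84 = 36876
a) 36876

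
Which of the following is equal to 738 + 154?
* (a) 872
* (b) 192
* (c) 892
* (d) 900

738 + 154 = 892
c) 892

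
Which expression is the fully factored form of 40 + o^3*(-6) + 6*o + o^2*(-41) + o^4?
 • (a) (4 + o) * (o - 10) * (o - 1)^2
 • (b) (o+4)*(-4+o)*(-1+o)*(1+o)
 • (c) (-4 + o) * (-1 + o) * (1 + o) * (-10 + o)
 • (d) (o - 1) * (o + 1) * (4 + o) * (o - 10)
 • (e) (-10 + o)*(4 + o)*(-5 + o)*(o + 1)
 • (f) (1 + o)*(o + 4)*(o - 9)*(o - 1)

We need to factor 40 + o^3*(-6) + 6*o + o^2*(-41) + o^4.
The factored form is (o - 1) * (o + 1) * (4 + o) * (o - 10).
d) (o - 1) * (o + 1) * (4 + o) * (o - 10)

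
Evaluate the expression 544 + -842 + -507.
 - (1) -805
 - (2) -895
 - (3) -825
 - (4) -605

First: 544 + -842 = -298
Then: -298 + -507 = -805
1) -805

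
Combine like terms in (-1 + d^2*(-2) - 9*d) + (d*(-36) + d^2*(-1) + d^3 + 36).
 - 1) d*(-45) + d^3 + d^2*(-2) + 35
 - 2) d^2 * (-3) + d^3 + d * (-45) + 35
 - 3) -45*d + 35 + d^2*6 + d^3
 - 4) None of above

Adding the polynomials and combining like terms:
(-1 + d^2*(-2) - 9*d) + (d*(-36) + d^2*(-1) + d^3 + 36)
= d^2 * (-3) + d^3 + d * (-45) + 35
2) d^2 * (-3) + d^3 + d * (-45) + 35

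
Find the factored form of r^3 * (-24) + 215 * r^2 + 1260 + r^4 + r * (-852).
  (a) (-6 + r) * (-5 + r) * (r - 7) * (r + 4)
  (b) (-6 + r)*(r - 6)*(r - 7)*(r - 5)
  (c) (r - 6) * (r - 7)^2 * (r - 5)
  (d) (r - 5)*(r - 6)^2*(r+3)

We need to factor r^3 * (-24) + 215 * r^2 + 1260 + r^4 + r * (-852).
The factored form is (-6 + r)*(r - 6)*(r - 7)*(r - 5).
b) (-6 + r)*(r - 6)*(r - 7)*(r - 5)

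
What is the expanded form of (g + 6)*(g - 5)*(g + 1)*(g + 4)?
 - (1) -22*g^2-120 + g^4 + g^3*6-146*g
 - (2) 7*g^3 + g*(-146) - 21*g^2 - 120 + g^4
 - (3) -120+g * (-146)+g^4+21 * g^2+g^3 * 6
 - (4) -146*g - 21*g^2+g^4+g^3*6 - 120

Expanding (g + 6)*(g - 5)*(g + 1)*(g + 4):
= -146*g - 21*g^2+g^4+g^3*6 - 120
4) -146*g - 21*g^2+g^4+g^3*6 - 120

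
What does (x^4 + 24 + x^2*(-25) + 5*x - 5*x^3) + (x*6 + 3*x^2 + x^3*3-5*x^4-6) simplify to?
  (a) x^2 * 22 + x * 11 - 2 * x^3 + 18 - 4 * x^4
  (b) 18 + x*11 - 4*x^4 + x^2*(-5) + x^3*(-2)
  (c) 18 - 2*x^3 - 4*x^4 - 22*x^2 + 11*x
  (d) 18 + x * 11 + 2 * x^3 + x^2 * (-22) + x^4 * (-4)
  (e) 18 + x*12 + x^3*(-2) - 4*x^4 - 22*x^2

Adding the polynomials and combining like terms:
(x^4 + 24 + x^2*(-25) + 5*x - 5*x^3) + (x*6 + 3*x^2 + x^3*3 - 5*x^4 - 6)
= 18 - 2*x^3 - 4*x^4 - 22*x^2 + 11*x
c) 18 - 2*x^3 - 4*x^4 - 22*x^2 + 11*x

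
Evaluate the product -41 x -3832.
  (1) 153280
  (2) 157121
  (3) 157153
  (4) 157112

-41 * -3832 = 157112
4) 157112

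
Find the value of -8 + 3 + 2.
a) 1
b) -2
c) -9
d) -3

First: -8 + 3 = -5
Then: -5 + 2 = -3
d) -3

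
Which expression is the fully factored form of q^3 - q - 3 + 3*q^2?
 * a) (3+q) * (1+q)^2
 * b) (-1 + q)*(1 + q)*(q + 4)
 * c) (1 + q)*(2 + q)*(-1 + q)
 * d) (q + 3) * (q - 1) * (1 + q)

We need to factor q^3 - q - 3 + 3*q^2.
The factored form is (q + 3) * (q - 1) * (1 + q).
d) (q + 3) * (q - 1) * (1 + q)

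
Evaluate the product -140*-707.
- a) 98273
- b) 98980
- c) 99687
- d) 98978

-140 * -707 = 98980
b) 98980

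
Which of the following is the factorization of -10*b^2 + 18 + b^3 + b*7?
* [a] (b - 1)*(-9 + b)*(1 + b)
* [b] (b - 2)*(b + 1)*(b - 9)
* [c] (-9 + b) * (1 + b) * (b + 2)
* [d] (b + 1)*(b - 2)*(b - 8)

We need to factor -10*b^2 + 18 + b^3 + b*7.
The factored form is (b - 2)*(b + 1)*(b - 9).
b) (b - 2)*(b + 1)*(b - 9)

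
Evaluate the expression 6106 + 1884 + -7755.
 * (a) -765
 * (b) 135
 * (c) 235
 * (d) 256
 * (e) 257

First: 6106 + 1884 = 7990
Then: 7990 + -7755 = 235
c) 235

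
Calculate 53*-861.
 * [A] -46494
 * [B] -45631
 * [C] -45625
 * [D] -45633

53 * -861 = -45633
D) -45633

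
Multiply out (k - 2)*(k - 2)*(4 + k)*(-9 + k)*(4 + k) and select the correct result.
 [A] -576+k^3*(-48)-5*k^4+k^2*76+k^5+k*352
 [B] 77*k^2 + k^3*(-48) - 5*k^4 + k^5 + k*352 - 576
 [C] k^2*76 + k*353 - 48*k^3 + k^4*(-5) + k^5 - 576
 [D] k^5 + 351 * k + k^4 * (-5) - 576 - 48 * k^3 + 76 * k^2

Expanding (k - 2)*(k - 2)*(4 + k)*(-9 + k)*(4 + k):
= -576+k^3*(-48)-5*k^4+k^2*76+k^5+k*352
A) -576+k^3*(-48)-5*k^4+k^2*76+k^5+k*352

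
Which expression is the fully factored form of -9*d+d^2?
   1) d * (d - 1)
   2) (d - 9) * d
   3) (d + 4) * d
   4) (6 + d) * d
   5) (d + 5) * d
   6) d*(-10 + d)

We need to factor -9*d+d^2.
The factored form is (d - 9) * d.
2) (d - 9) * d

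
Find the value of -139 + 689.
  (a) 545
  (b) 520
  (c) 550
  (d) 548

-139 + 689 = 550
c) 550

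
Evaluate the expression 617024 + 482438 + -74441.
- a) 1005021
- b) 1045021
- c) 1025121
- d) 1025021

First: 617024 + 482438 = 1099462
Then: 1099462 + -74441 = 1025021
d) 1025021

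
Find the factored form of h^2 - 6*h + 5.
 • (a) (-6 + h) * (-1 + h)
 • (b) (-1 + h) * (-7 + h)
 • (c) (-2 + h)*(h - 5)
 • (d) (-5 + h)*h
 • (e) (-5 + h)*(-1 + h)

We need to factor h^2 - 6*h + 5.
The factored form is (-5 + h)*(-1 + h).
e) (-5 + h)*(-1 + h)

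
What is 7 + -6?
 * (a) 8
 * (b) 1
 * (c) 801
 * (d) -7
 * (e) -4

7 + -6 = 1
b) 1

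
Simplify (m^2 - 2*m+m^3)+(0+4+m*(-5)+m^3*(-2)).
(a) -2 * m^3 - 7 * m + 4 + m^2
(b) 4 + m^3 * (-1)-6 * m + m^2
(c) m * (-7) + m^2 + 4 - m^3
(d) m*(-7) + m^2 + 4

Adding the polynomials and combining like terms:
(m^2 - 2*m + m^3) + (0 + 4 + m*(-5) + m^3*(-2))
= m * (-7) + m^2 + 4 - m^3
c) m * (-7) + m^2 + 4 - m^3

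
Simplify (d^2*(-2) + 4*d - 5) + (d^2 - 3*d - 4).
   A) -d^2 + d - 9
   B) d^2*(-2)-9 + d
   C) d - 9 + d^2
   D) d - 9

Adding the polynomials and combining like terms:
(d^2*(-2) + 4*d - 5) + (d^2 - 3*d - 4)
= -d^2 + d - 9
A) -d^2 + d - 9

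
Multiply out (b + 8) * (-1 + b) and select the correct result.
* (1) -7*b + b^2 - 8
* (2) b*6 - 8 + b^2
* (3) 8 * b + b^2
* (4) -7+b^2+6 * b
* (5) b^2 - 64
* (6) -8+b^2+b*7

Expanding (b + 8) * (-1 + b):
= -8+b^2+b*7
6) -8+b^2+b*7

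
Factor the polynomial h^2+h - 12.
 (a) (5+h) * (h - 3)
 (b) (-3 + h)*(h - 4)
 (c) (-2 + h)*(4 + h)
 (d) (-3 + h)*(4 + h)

We need to factor h^2+h - 12.
The factored form is (-3 + h)*(4 + h).
d) (-3 + h)*(4 + h)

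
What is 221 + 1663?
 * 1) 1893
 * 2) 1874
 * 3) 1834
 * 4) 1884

221 + 1663 = 1884
4) 1884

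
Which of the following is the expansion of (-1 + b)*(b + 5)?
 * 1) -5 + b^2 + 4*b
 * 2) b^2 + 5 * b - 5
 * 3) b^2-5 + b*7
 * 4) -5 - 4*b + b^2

Expanding (-1 + b)*(b + 5):
= -5 + b^2 + 4*b
1) -5 + b^2 + 4*b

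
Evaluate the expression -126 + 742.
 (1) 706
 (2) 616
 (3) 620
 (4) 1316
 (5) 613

-126 + 742 = 616
2) 616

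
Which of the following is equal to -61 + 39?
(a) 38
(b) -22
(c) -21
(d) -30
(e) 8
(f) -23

-61 + 39 = -22
b) -22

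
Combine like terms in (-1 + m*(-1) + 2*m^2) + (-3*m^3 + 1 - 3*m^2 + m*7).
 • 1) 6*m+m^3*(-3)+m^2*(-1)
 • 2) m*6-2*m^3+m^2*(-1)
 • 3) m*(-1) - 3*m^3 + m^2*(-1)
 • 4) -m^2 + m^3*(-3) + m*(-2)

Adding the polynomials and combining like terms:
(-1 + m*(-1) + 2*m^2) + (-3*m^3 + 1 - 3*m^2 + m*7)
= 6*m+m^3*(-3)+m^2*(-1)
1) 6*m+m^3*(-3)+m^2*(-1)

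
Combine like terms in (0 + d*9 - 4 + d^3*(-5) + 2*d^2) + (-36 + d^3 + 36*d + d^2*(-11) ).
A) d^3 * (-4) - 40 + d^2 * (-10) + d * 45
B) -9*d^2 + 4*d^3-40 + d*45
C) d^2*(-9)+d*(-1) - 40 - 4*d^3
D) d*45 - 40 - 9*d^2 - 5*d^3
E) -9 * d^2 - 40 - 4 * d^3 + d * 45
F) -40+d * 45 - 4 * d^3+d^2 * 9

Adding the polynomials and combining like terms:
(0 + d*9 - 4 + d^3*(-5) + 2*d^2) + (-36 + d^3 + 36*d + d^2*(-11))
= -9 * d^2 - 40 - 4 * d^3 + d * 45
E) -9 * d^2 - 40 - 4 * d^3 + d * 45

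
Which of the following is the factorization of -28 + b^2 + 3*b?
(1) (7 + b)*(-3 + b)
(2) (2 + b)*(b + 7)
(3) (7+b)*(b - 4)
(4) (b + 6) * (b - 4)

We need to factor -28 + b^2 + 3*b.
The factored form is (7+b)*(b - 4).
3) (7+b)*(b - 4)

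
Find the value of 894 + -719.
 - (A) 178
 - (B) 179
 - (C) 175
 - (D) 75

894 + -719 = 175
C) 175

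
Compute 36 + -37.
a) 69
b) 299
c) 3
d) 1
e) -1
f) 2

36 + -37 = -1
e) -1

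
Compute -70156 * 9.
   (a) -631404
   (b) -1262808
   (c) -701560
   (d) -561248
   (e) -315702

-70156 * 9 = -631404
a) -631404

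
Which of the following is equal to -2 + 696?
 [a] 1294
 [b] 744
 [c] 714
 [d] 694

-2 + 696 = 694
d) 694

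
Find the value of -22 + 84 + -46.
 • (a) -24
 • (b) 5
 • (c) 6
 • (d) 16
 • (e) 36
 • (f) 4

First: -22 + 84 = 62
Then: 62 + -46 = 16
d) 16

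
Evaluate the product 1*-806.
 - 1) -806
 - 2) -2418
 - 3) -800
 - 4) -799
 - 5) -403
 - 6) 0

1 * -806 = -806
1) -806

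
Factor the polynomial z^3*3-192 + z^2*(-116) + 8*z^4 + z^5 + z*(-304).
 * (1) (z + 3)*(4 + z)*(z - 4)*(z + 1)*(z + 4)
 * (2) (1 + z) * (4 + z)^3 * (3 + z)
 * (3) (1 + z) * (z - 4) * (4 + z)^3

We need to factor z^3*3-192 + z^2*(-116) + 8*z^4 + z^5 + z*(-304).
The factored form is (z + 3)*(4 + z)*(z - 4)*(z + 1)*(z + 4).
1) (z + 3)*(4 + z)*(z - 4)*(z + 1)*(z + 4)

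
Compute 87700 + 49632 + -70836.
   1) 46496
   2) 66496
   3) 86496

First: 87700 + 49632 = 137332
Then: 137332 + -70836 = 66496
2) 66496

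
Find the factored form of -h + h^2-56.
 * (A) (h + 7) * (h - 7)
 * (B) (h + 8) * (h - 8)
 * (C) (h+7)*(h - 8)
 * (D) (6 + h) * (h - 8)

We need to factor -h + h^2-56.
The factored form is (h+7)*(h - 8).
C) (h+7)*(h - 8)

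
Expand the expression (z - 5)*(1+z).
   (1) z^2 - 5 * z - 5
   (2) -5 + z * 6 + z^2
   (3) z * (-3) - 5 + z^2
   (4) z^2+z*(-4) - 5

Expanding (z - 5)*(1+z):
= z^2+z*(-4) - 5
4) z^2+z*(-4) - 5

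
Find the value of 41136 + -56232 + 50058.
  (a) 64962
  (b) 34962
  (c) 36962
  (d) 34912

First: 41136 + -56232 = -15096
Then: -15096 + 50058 = 34962
b) 34962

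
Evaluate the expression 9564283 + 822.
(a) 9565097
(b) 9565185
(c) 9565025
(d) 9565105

9564283 + 822 = 9565105
d) 9565105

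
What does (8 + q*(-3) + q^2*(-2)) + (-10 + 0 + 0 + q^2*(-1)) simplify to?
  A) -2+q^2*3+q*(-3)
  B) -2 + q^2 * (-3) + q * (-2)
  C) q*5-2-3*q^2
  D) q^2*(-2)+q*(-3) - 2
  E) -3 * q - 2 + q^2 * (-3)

Adding the polynomials and combining like terms:
(8 + q*(-3) + q^2*(-2)) + (-10 + 0 + 0 + q^2*(-1))
= -3 * q - 2 + q^2 * (-3)
E) -3 * q - 2 + q^2 * (-3)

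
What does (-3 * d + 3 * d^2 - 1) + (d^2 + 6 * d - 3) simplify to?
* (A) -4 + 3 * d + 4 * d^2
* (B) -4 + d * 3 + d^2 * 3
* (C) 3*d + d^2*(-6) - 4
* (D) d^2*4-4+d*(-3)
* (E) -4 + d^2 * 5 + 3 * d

Adding the polynomials and combining like terms:
(-3*d + 3*d^2 - 1) + (d^2 + 6*d - 3)
= -4 + 3 * d + 4 * d^2
A) -4 + 3 * d + 4 * d^2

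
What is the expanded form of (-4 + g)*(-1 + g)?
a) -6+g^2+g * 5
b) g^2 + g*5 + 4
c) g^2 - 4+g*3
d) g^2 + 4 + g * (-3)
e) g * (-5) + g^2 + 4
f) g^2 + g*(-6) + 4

Expanding (-4 + g)*(-1 + g):
= g * (-5) + g^2 + 4
e) g * (-5) + g^2 + 4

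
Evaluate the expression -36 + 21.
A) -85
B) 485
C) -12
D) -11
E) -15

-36 + 21 = -15
E) -15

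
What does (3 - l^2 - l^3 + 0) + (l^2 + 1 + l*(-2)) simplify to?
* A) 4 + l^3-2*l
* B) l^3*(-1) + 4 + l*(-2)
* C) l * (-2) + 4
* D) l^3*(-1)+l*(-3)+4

Adding the polynomials and combining like terms:
(3 - l^2 - l^3 + 0) + (l^2 + 1 + l*(-2))
= l^3*(-1) + 4 + l*(-2)
B) l^3*(-1) + 4 + l*(-2)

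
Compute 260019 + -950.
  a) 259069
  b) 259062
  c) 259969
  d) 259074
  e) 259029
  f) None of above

260019 + -950 = 259069
a) 259069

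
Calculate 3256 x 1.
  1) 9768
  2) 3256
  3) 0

3256 * 1 = 3256
2) 3256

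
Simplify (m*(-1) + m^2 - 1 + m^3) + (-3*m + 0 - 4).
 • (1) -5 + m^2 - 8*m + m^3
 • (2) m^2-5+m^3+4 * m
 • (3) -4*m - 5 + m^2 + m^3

Adding the polynomials and combining like terms:
(m*(-1) + m^2 - 1 + m^3) + (-3*m + 0 - 4)
= -4*m - 5 + m^2 + m^3
3) -4*m - 5 + m^2 + m^3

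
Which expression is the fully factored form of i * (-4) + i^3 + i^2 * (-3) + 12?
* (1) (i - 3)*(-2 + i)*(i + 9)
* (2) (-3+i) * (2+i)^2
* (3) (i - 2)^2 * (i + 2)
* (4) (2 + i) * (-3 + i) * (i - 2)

We need to factor i * (-4) + i^3 + i^2 * (-3) + 12.
The factored form is (2 + i) * (-3 + i) * (i - 2).
4) (2 + i) * (-3 + i) * (i - 2)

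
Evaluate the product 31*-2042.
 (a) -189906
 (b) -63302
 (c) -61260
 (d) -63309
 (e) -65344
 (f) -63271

31 * -2042 = -63302
b) -63302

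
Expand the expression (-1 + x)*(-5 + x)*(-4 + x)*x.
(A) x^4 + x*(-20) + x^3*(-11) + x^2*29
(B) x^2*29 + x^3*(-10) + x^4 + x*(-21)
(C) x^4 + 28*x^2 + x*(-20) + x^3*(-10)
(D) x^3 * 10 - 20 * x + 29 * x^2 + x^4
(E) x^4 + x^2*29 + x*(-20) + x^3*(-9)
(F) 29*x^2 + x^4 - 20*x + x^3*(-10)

Expanding (-1 + x)*(-5 + x)*(-4 + x)*x:
= 29*x^2 + x^4 - 20*x + x^3*(-10)
F) 29*x^2 + x^4 - 20*x + x^3*(-10)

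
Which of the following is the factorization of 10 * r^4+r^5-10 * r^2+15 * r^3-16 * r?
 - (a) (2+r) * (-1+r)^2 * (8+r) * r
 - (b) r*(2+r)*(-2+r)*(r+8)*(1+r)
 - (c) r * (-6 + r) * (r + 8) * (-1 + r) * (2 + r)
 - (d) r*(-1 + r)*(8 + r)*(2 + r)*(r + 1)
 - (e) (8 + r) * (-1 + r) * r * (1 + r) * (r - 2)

We need to factor 10 * r^4+r^5-10 * r^2+15 * r^3-16 * r.
The factored form is r*(-1 + r)*(8 + r)*(2 + r)*(r + 1).
d) r*(-1 + r)*(8 + r)*(2 + r)*(r + 1)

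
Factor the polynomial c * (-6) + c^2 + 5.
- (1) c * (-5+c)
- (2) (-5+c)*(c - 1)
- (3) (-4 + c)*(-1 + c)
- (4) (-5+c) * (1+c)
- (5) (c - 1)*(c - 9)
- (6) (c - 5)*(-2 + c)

We need to factor c * (-6) + c^2 + 5.
The factored form is (-5+c)*(c - 1).
2) (-5+c)*(c - 1)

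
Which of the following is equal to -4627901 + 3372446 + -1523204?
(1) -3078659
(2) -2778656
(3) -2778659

First: -4627901 + 3372446 = -1255455
Then: -1255455 + -1523204 = -2778659
3) -2778659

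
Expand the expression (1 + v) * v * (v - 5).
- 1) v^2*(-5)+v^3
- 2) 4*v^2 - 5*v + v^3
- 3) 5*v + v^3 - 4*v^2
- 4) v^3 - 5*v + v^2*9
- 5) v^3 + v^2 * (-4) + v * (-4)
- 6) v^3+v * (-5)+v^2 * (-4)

Expanding (1 + v) * v * (v - 5):
= v^3+v * (-5)+v^2 * (-4)
6) v^3+v * (-5)+v^2 * (-4)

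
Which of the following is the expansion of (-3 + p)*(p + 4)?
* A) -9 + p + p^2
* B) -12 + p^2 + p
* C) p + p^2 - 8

Expanding (-3 + p)*(p + 4):
= -12 + p^2 + p
B) -12 + p^2 + p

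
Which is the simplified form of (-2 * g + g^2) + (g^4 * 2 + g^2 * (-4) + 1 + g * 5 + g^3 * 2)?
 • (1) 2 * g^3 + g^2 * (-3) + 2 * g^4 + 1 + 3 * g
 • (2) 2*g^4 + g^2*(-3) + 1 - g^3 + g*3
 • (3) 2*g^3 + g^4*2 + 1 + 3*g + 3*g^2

Adding the polynomials and combining like terms:
(-2*g + g^2) + (g^4*2 + g^2*(-4) + 1 + g*5 + g^3*2)
= 2 * g^3 + g^2 * (-3) + 2 * g^4 + 1 + 3 * g
1) 2 * g^3 + g^2 * (-3) + 2 * g^4 + 1 + 3 * g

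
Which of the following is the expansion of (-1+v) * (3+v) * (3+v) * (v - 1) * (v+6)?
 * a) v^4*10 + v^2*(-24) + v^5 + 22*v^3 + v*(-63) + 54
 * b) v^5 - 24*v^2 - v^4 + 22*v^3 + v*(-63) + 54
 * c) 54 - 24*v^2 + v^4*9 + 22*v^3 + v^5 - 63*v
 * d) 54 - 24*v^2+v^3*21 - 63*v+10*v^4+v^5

Expanding (-1+v) * (3+v) * (3+v) * (v - 1) * (v+6):
= v^4*10 + v^2*(-24) + v^5 + 22*v^3 + v*(-63) + 54
a) v^4*10 + v^2*(-24) + v^5 + 22*v^3 + v*(-63) + 54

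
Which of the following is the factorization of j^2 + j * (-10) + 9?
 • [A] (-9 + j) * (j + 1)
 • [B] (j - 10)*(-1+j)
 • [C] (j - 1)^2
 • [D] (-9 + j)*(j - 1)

We need to factor j^2 + j * (-10) + 9.
The factored form is (-9 + j)*(j - 1).
D) (-9 + j)*(j - 1)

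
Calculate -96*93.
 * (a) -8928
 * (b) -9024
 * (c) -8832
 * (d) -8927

-96 * 93 = -8928
a) -8928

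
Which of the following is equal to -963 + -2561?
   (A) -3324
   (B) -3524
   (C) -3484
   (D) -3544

-963 + -2561 = -3524
B) -3524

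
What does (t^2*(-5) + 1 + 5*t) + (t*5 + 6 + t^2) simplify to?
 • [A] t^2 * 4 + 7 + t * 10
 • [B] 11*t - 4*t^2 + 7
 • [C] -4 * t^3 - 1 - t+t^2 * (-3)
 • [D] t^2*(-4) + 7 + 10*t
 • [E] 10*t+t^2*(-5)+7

Adding the polynomials and combining like terms:
(t^2*(-5) + 1 + 5*t) + (t*5 + 6 + t^2)
= t^2*(-4) + 7 + 10*t
D) t^2*(-4) + 7 + 10*t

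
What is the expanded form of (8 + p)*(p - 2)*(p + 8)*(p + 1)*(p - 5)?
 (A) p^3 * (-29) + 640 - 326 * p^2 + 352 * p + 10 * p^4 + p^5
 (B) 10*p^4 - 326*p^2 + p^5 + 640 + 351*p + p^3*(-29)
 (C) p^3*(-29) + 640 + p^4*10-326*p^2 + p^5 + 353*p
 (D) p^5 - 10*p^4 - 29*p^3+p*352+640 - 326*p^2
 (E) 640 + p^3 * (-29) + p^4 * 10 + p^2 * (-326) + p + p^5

Expanding (8 + p)*(p - 2)*(p + 8)*(p + 1)*(p - 5):
= p^3 * (-29) + 640 - 326 * p^2 + 352 * p + 10 * p^4 + p^5
A) p^3 * (-29) + 640 - 326 * p^2 + 352 * p + 10 * p^4 + p^5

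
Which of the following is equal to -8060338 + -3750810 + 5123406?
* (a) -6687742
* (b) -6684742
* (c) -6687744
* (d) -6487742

First: -8060338 + -3750810 = -11811148
Then: -11811148 + 5123406 = -6687742
a) -6687742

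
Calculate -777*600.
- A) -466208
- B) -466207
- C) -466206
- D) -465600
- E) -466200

-777 * 600 = -466200
E) -466200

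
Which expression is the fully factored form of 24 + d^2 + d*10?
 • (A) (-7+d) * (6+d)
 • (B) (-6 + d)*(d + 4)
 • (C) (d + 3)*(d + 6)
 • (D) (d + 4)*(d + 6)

We need to factor 24 + d^2 + d*10.
The factored form is (d + 4)*(d + 6).
D) (d + 4)*(d + 6)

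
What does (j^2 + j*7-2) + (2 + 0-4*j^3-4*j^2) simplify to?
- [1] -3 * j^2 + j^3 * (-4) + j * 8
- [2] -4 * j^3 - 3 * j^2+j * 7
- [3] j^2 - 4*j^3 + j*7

Adding the polynomials and combining like terms:
(j^2 + j*7 - 2) + (2 + 0 - 4*j^3 - 4*j^2)
= -4 * j^3 - 3 * j^2+j * 7
2) -4 * j^3 - 3 * j^2+j * 7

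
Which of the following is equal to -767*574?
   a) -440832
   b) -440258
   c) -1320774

-767 * 574 = -440258
b) -440258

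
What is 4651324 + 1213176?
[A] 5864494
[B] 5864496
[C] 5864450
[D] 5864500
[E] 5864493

4651324 + 1213176 = 5864500
D) 5864500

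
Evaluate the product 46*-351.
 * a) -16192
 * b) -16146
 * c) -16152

46 * -351 = -16146
b) -16146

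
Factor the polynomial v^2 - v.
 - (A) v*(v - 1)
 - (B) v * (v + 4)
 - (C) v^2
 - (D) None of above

We need to factor v^2 - v.
The factored form is v*(v - 1).
A) v*(v - 1)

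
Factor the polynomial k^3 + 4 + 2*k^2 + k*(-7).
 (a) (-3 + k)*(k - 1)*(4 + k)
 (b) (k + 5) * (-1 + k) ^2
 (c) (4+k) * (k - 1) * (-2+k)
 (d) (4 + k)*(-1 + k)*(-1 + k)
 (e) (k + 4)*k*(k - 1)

We need to factor k^3 + 4 + 2*k^2 + k*(-7).
The factored form is (4 + k)*(-1 + k)*(-1 + k).
d) (4 + k)*(-1 + k)*(-1 + k)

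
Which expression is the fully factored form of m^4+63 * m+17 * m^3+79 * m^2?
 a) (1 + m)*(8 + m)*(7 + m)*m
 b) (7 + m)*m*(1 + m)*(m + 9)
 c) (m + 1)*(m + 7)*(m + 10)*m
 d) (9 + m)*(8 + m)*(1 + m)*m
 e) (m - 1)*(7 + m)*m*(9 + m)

We need to factor m^4+63 * m+17 * m^3+79 * m^2.
The factored form is (7 + m)*m*(1 + m)*(m + 9).
b) (7 + m)*m*(1 + m)*(m + 9)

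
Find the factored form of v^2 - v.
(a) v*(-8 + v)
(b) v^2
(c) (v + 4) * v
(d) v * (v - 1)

We need to factor v^2 - v.
The factored form is v * (v - 1).
d) v * (v - 1)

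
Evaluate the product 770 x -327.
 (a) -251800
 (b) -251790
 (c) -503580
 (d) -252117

770 * -327 = -251790
b) -251790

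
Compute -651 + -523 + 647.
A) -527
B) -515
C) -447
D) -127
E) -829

First: -651 + -523 = -1174
Then: -1174 + 647 = -527
A) -527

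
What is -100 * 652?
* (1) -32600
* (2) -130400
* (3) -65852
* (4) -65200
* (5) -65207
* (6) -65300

-100 * 652 = -65200
4) -65200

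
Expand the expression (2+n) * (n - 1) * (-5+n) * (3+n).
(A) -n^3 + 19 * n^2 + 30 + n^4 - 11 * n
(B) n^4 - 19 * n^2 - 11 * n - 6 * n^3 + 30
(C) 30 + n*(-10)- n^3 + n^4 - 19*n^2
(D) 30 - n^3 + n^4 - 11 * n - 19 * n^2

Expanding (2+n) * (n - 1) * (-5+n) * (3+n):
= 30 - n^3 + n^4 - 11 * n - 19 * n^2
D) 30 - n^3 + n^4 - 11 * n - 19 * n^2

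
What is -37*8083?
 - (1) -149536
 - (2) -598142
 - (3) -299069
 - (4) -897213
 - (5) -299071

-37 * 8083 = -299071
5) -299071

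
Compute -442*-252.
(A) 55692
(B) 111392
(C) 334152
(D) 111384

-442 * -252 = 111384
D) 111384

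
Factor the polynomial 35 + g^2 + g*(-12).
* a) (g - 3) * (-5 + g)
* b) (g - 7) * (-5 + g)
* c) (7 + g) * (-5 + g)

We need to factor 35 + g^2 + g*(-12).
The factored form is (g - 7) * (-5 + g).
b) (g - 7) * (-5 + g)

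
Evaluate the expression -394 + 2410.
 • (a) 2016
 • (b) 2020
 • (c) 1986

-394 + 2410 = 2016
a) 2016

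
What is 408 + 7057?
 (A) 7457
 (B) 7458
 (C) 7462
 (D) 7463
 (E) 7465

408 + 7057 = 7465
E) 7465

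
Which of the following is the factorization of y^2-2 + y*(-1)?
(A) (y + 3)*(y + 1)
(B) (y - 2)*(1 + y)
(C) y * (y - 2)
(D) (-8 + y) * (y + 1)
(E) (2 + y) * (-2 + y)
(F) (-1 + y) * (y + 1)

We need to factor y^2-2 + y*(-1).
The factored form is (y - 2)*(1 + y).
B) (y - 2)*(1 + y)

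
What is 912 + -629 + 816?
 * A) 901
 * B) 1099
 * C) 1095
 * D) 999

First: 912 + -629 = 283
Then: 283 + 816 = 1099
B) 1099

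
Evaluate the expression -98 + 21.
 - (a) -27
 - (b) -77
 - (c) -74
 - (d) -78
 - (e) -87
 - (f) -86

-98 + 21 = -77
b) -77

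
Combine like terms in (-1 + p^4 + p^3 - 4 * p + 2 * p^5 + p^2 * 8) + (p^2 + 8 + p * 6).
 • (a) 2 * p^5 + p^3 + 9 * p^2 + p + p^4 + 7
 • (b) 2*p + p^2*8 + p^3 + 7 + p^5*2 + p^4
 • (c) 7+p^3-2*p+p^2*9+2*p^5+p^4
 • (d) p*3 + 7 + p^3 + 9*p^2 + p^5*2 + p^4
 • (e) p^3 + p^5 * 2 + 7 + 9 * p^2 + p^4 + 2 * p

Adding the polynomials and combining like terms:
(-1 + p^4 + p^3 - 4*p + 2*p^5 + p^2*8) + (p^2 + 8 + p*6)
= p^3 + p^5 * 2 + 7 + 9 * p^2 + p^4 + 2 * p
e) p^3 + p^5 * 2 + 7 + 9 * p^2 + p^4 + 2 * p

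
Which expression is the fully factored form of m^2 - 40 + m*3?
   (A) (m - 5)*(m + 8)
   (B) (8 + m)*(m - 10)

We need to factor m^2 - 40 + m*3.
The factored form is (m - 5)*(m + 8).
A) (m - 5)*(m + 8)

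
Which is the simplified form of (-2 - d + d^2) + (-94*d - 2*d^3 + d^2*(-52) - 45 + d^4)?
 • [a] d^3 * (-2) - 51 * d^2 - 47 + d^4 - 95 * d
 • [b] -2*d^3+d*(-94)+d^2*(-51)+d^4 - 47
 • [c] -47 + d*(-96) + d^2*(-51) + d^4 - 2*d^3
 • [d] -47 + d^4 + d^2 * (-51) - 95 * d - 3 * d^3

Adding the polynomials and combining like terms:
(-2 - d + d^2) + (-94*d - 2*d^3 + d^2*(-52) - 45 + d^4)
= d^3 * (-2) - 51 * d^2 - 47 + d^4 - 95 * d
a) d^3 * (-2) - 51 * d^2 - 47 + d^4 - 95 * d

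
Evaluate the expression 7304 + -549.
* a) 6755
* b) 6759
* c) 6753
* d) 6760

7304 + -549 = 6755
a) 6755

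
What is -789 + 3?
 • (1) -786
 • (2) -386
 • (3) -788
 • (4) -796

-789 + 3 = -786
1) -786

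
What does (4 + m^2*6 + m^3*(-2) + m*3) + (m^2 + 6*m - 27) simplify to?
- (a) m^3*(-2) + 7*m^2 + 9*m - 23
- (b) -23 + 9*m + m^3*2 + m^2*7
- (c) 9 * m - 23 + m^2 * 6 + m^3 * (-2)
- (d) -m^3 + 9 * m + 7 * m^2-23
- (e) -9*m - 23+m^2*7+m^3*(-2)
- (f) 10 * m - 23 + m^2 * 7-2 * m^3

Adding the polynomials and combining like terms:
(4 + m^2*6 + m^3*(-2) + m*3) + (m^2 + 6*m - 27)
= m^3*(-2) + 7*m^2 + 9*m - 23
a) m^3*(-2) + 7*m^2 + 9*m - 23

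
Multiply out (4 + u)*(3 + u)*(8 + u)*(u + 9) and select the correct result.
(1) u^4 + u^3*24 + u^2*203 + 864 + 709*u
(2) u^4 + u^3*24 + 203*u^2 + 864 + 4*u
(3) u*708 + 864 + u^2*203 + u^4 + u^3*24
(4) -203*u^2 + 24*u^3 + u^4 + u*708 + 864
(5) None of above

Expanding (4 + u)*(3 + u)*(8 + u)*(u + 9):
= u*708 + 864 + u^2*203 + u^4 + u^3*24
3) u*708 + 864 + u^2*203 + u^4 + u^3*24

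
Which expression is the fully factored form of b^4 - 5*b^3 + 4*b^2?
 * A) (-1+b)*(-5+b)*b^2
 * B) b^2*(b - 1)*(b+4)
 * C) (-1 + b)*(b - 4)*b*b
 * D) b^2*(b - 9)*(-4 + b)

We need to factor b^4 - 5*b^3 + 4*b^2.
The factored form is (-1 + b)*(b - 4)*b*b.
C) (-1 + b)*(b - 4)*b*b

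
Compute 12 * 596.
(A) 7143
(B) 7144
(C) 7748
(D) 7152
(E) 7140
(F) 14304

12 * 596 = 7152
D) 7152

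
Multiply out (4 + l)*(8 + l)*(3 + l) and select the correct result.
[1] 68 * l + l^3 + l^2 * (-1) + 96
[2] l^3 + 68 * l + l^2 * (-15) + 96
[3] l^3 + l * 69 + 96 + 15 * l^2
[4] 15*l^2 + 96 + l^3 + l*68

Expanding (4 + l)*(8 + l)*(3 + l):
= 15*l^2 + 96 + l^3 + l*68
4) 15*l^2 + 96 + l^3 + l*68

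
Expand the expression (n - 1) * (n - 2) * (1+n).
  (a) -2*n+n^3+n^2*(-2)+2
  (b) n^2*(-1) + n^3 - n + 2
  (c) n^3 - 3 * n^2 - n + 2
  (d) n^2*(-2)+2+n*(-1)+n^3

Expanding (n - 1) * (n - 2) * (1+n):
= n^2*(-2)+2+n*(-1)+n^3
d) n^2*(-2)+2+n*(-1)+n^3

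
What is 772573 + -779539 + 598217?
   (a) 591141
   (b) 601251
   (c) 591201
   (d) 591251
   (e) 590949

First: 772573 + -779539 = -6966
Then: -6966 + 598217 = 591251
d) 591251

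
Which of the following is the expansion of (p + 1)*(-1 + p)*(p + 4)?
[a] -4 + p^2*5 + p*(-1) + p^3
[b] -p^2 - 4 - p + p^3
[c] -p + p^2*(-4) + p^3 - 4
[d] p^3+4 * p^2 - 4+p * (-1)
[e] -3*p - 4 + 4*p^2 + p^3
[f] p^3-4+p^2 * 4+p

Expanding (p + 1)*(-1 + p)*(p + 4):
= p^3+4 * p^2 - 4+p * (-1)
d) p^3+4 * p^2 - 4+p * (-1)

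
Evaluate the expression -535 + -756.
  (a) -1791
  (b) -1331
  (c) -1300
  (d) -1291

-535 + -756 = -1291
d) -1291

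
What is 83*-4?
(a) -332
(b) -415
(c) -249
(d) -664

83 * -4 = -332
a) -332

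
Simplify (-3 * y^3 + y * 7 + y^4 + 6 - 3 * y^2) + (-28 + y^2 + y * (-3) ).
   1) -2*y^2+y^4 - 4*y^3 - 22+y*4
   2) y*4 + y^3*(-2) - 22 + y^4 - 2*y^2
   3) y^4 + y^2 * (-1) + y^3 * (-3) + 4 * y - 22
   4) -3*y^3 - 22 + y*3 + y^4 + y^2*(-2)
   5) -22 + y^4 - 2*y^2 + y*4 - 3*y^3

Adding the polynomials and combining like terms:
(-3*y^3 + y*7 + y^4 + 6 - 3*y^2) + (-28 + y^2 + y*(-3))
= -22 + y^4 - 2*y^2 + y*4 - 3*y^3
5) -22 + y^4 - 2*y^2 + y*4 - 3*y^3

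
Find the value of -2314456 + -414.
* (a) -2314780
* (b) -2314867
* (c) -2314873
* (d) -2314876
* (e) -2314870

-2314456 + -414 = -2314870
e) -2314870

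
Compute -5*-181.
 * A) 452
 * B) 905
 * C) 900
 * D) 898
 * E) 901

-5 * -181 = 905
B) 905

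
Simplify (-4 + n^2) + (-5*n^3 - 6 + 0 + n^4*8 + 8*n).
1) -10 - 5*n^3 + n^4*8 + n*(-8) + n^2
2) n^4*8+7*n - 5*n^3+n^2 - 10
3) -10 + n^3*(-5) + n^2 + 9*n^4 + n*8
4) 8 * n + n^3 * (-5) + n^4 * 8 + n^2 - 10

Adding the polynomials and combining like terms:
(-4 + n^2) + (-5*n^3 - 6 + 0 + n^4*8 + 8*n)
= 8 * n + n^3 * (-5) + n^4 * 8 + n^2 - 10
4) 8 * n + n^3 * (-5) + n^4 * 8 + n^2 - 10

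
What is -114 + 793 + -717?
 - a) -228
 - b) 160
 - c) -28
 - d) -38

First: -114 + 793 = 679
Then: 679 + -717 = -38
d) -38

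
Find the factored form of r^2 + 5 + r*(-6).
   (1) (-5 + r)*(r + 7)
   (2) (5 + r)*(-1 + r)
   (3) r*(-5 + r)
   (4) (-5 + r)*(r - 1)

We need to factor r^2 + 5 + r*(-6).
The factored form is (-5 + r)*(r - 1).
4) (-5 + r)*(r - 1)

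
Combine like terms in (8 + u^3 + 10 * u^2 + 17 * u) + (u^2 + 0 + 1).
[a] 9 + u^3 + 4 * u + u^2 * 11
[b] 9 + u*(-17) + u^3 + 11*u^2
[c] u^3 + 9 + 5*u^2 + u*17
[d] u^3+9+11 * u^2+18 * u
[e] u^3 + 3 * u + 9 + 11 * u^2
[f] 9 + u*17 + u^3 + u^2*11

Adding the polynomials and combining like terms:
(8 + u^3 + 10*u^2 + 17*u) + (u^2 + 0 + 1)
= 9 + u*17 + u^3 + u^2*11
f) 9 + u*17 + u^3 + u^2*11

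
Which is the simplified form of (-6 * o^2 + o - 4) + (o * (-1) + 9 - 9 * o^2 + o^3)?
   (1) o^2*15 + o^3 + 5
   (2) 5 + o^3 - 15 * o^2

Adding the polynomials and combining like terms:
(-6*o^2 + o - 4) + (o*(-1) + 9 - 9*o^2 + o^3)
= 5 + o^3 - 15 * o^2
2) 5 + o^3 - 15 * o^2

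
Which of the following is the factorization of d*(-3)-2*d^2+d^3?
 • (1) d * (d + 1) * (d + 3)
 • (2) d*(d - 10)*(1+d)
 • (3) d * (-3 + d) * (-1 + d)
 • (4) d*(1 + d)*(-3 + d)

We need to factor d*(-3)-2*d^2+d^3.
The factored form is d*(1 + d)*(-3 + d).
4) d*(1 + d)*(-3 + d)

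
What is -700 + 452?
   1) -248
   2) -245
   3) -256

-700 + 452 = -248
1) -248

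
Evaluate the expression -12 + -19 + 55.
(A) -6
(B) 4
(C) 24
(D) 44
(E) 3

First: -12 + -19 = -31
Then: -31 + 55 = 24
C) 24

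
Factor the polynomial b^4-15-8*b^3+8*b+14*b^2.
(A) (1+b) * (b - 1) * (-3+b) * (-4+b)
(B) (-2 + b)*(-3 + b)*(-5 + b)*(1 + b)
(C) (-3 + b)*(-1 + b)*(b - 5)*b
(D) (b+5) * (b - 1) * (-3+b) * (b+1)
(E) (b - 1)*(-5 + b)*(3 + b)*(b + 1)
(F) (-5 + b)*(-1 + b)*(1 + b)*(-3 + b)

We need to factor b^4-15-8*b^3+8*b+14*b^2.
The factored form is (-5 + b)*(-1 + b)*(1 + b)*(-3 + b).
F) (-5 + b)*(-1 + b)*(1 + b)*(-3 + b)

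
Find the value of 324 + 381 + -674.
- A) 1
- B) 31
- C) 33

First: 324 + 381 = 705
Then: 705 + -674 = 31
B) 31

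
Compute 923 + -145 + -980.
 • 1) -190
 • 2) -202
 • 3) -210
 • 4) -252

First: 923 + -145 = 778
Then: 778 + -980 = -202
2) -202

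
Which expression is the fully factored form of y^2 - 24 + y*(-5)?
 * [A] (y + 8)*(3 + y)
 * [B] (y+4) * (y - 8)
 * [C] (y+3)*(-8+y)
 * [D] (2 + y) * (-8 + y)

We need to factor y^2 - 24 + y*(-5).
The factored form is (y+3)*(-8+y).
C) (y+3)*(-8+y)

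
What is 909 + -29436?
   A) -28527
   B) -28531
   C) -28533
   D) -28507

909 + -29436 = -28527
A) -28527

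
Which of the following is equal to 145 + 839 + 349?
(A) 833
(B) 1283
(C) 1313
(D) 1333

First: 145 + 839 = 984
Then: 984 + 349 = 1333
D) 1333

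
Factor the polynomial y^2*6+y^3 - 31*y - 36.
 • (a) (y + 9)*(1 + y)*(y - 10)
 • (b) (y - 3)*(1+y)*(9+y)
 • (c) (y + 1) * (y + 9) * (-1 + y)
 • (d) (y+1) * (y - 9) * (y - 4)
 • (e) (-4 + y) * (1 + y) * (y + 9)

We need to factor y^2*6+y^3 - 31*y - 36.
The factored form is (-4 + y) * (1 + y) * (y + 9).
e) (-4 + y) * (1 + y) * (y + 9)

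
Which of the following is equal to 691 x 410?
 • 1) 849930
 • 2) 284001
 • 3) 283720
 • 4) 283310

691 * 410 = 283310
4) 283310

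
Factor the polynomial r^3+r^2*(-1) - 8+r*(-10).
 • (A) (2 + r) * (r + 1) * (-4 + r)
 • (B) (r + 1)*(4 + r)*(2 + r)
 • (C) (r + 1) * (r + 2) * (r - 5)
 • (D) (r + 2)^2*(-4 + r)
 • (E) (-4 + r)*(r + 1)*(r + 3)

We need to factor r^3+r^2*(-1) - 8+r*(-10).
The factored form is (2 + r) * (r + 1) * (-4 + r).
A) (2 + r) * (r + 1) * (-4 + r)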